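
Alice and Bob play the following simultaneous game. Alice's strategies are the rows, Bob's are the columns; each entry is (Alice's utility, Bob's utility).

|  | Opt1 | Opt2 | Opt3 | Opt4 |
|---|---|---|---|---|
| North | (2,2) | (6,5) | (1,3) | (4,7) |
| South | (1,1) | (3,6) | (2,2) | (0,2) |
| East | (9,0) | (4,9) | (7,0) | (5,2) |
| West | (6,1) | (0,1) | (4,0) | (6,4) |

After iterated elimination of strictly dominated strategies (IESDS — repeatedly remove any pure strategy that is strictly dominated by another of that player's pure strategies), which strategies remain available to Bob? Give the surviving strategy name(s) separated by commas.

Alice's strategy South is strictly dominated by East (Opt1: 9>1, Opt2: 4>3, Opt3: 7>2, Opt4: 5>0) and is removed.
Bob's strategy Opt1 is strictly dominated by Opt4 (North: 7>2, East: 2>0, West: 4>1) and is removed.
Column Opt3 is eliminated: Opt2 beats it against every remaining row (North: 5>3, East: 9>0, West: 1>0).
Among the remaining strategies, none is strictly dominated by another pure strategy of the same player, so the elimination stops.
Surviving strategies — Alice: {North, East, West}; Bob: {Opt2, Opt4}.

Opt2, Opt4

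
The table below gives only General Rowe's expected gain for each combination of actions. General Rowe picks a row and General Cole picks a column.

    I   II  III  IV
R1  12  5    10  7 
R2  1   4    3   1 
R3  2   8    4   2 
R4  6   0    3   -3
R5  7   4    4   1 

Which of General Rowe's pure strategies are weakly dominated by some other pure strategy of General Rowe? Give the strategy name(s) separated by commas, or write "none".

R2, R4, R5

R1: no other strategy beats it everywhere (R2 at I (12>1); R3 at I (12>2); R4 at I (12>6); R5 at I (12>7)).
R1 weakly dominates R2 — I: 12>1, II: 5>4, III: 10>3, IV: 7>1.
R3: no other strategy beats it everywhere (R1 at II (8>5); R2 at I (2>1); R4 at II (8>0); R5 at II (8>4)).
R1 weakly dominates R4 — I: 12>6, II: 5>0, III: 10>3, IV: 7>-3.
R5 is weakly dominated by R1 (I: 12>7, II: 5>4, III: 10>4, IV: 7>1).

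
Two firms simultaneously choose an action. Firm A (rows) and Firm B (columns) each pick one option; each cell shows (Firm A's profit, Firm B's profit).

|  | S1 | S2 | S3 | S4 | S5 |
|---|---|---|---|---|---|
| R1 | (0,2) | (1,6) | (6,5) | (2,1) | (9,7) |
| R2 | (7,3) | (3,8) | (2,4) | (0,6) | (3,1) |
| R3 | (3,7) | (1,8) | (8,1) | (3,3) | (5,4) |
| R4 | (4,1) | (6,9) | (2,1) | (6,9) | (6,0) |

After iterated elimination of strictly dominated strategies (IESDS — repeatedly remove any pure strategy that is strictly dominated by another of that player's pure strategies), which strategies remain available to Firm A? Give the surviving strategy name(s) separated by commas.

R1, R4

For Firm B, S2 strictly dominates S1 on the remaining rows (R1: 6>2, R2: 8>3, R3: 8>7, R4: 9>1); eliminate S1.
Firm B's strategy S3 is strictly dominated by S2 (R1: 6>5, R2: 8>4, R3: 8>1, R4: 9>1) and is removed.
Row R2 is eliminated: R4 beats it against every remaining column (S2: 6>3, S4: 6>0, S5: 6>3).
Firm A's strategy R3 is strictly dominated by R4 (S2: 6>1, S4: 6>3, S5: 6>5) and is removed.
Among the remaining strategies, none is strictly dominated by another pure strategy of the same player, so the elimination stops.
Surviving strategies — Firm A: {R1, R4}; Firm B: {S2, S4, S5}.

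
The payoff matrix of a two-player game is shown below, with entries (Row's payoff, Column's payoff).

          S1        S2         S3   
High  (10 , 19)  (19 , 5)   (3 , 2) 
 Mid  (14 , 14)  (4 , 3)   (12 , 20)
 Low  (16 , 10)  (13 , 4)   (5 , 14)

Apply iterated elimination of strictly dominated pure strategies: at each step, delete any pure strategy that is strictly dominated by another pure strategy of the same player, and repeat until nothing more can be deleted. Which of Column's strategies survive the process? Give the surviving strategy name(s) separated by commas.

S3

Column's strategy S2 is strictly dominated by S1 (High: 19>5, Mid: 14>3, Low: 10>4) and is removed.
Row's strategy High is strictly dominated by Mid (S1: 14>10, S3: 12>3) and is removed.
Column's strategy S1 is strictly dominated by S3 (Mid: 20>14, Low: 14>10) and is removed.
Row Low is eliminated: Mid beats it against every remaining column (S3: 12>5).
Among the remaining strategies, none is strictly dominated by another pure strategy of the same player, so the elimination stops.
Surviving strategies — Row: {Mid}; Column: {S3}.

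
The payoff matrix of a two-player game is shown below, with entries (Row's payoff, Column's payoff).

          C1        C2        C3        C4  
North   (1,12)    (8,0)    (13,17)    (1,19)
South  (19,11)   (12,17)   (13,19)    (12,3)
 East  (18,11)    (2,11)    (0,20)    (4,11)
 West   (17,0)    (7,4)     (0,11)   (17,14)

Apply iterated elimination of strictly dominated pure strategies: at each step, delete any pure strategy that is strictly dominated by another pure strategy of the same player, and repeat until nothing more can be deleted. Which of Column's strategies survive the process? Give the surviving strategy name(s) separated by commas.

For Row, South strictly dominates East on the remaining columns (C1: 19>18, C2: 12>2, C3: 13>0, C4: 12>4); eliminate East.
Column's strategy C1 is strictly dominated by C3 (North: 17>12, South: 19>11, West: 11>0) and is removed.
For Column, C3 strictly dominates C2 on the remaining rows (North: 17>0, South: 19>17, West: 11>4); eliminate C2.
Among the remaining strategies, none is strictly dominated by another pure strategy of the same player, so the elimination stops.
Surviving strategies — Row: {North, South, West}; Column: {C3, C4}.

C3, C4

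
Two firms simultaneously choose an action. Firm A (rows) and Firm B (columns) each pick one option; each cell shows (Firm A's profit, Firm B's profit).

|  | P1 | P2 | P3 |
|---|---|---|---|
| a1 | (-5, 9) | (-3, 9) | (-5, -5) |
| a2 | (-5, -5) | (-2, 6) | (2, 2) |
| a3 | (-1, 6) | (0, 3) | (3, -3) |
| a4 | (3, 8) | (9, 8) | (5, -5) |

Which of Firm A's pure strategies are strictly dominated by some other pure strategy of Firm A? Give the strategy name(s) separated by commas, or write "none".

a1, a2, a3

a1 is strictly dominated by a3 (P1: -1>-5, P2: 0>-3, P3: 3>-5).
a2: dominated, since a3 does at least as well everywhere (P1: -1>-5, P2: 0>-2, P3: 3>2).
a4 strictly dominates a3 — P1: 3>-1, P2: 9>0, P3: 5>3.
Nothing dominates a4: a1 at P1 (3>-5); a2 at P1 (3>-5); a3 at P1 (3>-1).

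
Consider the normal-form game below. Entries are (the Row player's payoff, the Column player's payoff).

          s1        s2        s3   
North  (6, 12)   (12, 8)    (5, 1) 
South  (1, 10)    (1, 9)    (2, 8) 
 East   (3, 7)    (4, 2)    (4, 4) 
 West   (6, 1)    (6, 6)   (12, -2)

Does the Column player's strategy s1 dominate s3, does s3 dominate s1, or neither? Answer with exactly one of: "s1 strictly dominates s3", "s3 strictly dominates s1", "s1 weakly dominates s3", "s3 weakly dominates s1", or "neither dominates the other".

s1 strictly dominates s3

s1's payoffs vs s3's, by the Row player's action — North: 12>1, South: 10>8, East: 7>4, West: 1>-2.
s1 gives a strictly higher payoff against each opponent action, so s1 strictly dominates s3.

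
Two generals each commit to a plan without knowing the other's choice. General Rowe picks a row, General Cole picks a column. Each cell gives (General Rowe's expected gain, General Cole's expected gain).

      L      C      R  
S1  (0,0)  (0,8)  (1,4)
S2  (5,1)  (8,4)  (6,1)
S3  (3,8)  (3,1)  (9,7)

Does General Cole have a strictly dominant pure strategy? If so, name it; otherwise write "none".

L fails to dominate C at S1 (0<8).
C fails to dominate L at S3 (1<8).
R fails to dominate L at S2 (1=1).
No single strategy dominates all the others.

none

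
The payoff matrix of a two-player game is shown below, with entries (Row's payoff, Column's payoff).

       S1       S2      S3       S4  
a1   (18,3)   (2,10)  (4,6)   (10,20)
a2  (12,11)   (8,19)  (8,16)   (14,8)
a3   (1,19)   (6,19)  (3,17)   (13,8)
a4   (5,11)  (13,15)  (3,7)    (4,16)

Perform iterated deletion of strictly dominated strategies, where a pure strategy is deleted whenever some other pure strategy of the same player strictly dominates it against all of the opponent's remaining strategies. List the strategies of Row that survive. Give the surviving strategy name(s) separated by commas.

For Row, a2 strictly dominates a3 on the remaining columns (S1: 12>1, S2: 8>6, S3: 8>3, S4: 14>13); eliminate a3.
Column S1 is eliminated: S2 beats it against every remaining row (a1: 10>3, a2: 19>11, a4: 15>11).
Row's strategy a1 is strictly dominated by a2 (S2: 8>2, S3: 8>4, S4: 14>10) and is removed.
For Column, S2 strictly dominates S3 on the remaining rows (a2: 19>16, a4: 15>7); eliminate S3.
Among the remaining strategies, none is strictly dominated by another pure strategy of the same player, so the elimination stops.
Surviving strategies — Row: {a2, a4}; Column: {S2, S4}.

a2, a4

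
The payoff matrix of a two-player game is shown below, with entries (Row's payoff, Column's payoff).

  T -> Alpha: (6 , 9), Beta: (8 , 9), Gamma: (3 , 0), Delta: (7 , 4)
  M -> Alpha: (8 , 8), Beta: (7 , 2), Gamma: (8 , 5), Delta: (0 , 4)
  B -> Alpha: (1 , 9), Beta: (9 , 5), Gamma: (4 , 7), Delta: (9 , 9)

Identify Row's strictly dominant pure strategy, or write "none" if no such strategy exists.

none

T fails to dominate M at Alpha (6<8).
M fails to dominate T at Beta (7<8).
B fails to dominate T at Alpha (1<6).
No single strategy dominates all the others.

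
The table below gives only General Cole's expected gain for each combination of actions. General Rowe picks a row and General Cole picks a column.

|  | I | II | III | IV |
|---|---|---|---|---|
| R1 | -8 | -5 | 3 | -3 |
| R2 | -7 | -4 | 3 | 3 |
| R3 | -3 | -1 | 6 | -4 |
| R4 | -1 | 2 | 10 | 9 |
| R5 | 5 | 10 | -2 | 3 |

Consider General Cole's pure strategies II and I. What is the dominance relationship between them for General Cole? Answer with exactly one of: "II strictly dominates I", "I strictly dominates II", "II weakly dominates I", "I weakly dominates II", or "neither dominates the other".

II strictly dominates I

II's payoffs vs I's, by General Rowe's action — R1: -5>-8, R2: -4>-7, R3: -1>-3, R4: 2>-1, R5: 10>5.
II gives a strictly higher payoff against every action of General Rowe, so II strictly dominates I.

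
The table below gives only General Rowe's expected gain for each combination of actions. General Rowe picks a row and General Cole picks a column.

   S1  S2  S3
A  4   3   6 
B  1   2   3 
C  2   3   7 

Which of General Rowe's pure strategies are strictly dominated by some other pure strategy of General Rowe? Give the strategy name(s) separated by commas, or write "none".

B

A: no other strategy beats it everywhere (B at S1 (4>1); C at S1 (4>2)).
A strictly dominates B — S1: 4>1, S2: 3>2, S3: 6>3.
C: no other strategy beats it everywhere (A at S2 (3=3); B at S1 (2>1)).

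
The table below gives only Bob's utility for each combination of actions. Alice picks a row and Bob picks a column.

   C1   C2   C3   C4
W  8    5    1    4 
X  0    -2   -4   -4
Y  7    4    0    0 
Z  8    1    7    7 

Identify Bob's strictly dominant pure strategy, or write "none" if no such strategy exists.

C1 vs C2: W: 8>5, X: 0>-2, Y: 7>4, Z: 8>1.
C1 vs C3: W: 8>1, X: 0>-4, Y: 7>0, Z: 8>7.
C1 vs C4: W: 8>4, X: 0>-4, Y: 7>0, Z: 8>7.
C1 strictly beats every other strategy against every opponent action, so it is strictly dominant.

C1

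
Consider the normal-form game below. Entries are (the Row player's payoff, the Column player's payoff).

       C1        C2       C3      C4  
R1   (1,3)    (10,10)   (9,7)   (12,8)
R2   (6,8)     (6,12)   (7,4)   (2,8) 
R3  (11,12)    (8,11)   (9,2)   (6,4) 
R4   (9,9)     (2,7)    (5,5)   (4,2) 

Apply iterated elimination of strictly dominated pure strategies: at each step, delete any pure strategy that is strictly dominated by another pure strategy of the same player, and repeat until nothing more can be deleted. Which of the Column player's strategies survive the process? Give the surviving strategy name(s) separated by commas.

Row R2 is eliminated: R3 beats it against every remaining column (C1: 11>6, C2: 8>6, C3: 9>7, C4: 6>2).
Row R4 is eliminated: R3 beats it against every remaining column (C1: 11>9, C2: 8>2, C3: 9>5, C4: 6>4).
For the Column player, C2 strictly dominates C3 on the remaining rows (R1: 10>7, R3: 11>2); eliminate C3.
Column C4 is eliminated: C2 beats it against every remaining row (R1: 10>8, R3: 11>4).
Among the remaining strategies, none is strictly dominated by another pure strategy of the same player, so the elimination stops.
Surviving strategies — the Row player: {R1, R3}; the Column player: {C1, C2}.

C1, C2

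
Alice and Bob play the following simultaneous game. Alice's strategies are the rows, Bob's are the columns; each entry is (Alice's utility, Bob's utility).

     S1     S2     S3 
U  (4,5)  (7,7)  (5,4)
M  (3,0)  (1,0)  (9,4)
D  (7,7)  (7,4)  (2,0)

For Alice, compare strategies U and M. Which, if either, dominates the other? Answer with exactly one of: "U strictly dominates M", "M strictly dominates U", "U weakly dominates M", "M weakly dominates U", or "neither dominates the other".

U's payoffs vs M's, by Bob's action — S1: 4>3, S2: 7>1, S3: 5<9.
U does better at S1, S2 but worse at S3; neither strategy dominates the other.

neither dominates the other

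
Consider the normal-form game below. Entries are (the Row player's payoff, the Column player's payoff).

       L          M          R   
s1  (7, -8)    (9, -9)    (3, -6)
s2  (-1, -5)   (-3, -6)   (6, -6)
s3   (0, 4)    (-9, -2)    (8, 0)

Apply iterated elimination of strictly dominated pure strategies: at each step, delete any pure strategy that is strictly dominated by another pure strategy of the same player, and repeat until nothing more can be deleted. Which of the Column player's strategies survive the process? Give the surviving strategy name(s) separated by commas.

L, R

Column M is eliminated: L beats it against every remaining row (s1: -8>-9, s2: -5>-6, s3: 4>-2).
The Row player's strategy s2 is strictly dominated by s3 (L: 0>-1, R: 8>6) and is removed.
Among the remaining strategies, none is strictly dominated by another pure strategy of the same player, so the elimination stops.
Surviving strategies — the Row player: {s1, s3}; the Column player: {L, R}.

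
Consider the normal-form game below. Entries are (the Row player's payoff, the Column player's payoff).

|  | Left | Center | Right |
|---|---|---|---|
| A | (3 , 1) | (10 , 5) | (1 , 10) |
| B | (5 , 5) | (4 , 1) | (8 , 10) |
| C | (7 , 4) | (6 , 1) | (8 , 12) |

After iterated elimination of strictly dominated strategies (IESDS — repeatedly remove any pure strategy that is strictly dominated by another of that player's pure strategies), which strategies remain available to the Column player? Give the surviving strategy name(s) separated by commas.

Column Left is eliminated: Right beats it against every remaining row (A: 10>1, B: 10>5, C: 12>4).
The Column player's strategy Center is strictly dominated by Right (A: 10>5, B: 10>1, C: 12>1) and is removed.
For the Row player, B strictly dominates A on the remaining columns (Right: 8>1); eliminate A.
Among the remaining strategies, none is strictly dominated by another pure strategy of the same player, so the elimination stops.
Surviving strategies — the Row player: {B, C}; the Column player: {Right}.

Right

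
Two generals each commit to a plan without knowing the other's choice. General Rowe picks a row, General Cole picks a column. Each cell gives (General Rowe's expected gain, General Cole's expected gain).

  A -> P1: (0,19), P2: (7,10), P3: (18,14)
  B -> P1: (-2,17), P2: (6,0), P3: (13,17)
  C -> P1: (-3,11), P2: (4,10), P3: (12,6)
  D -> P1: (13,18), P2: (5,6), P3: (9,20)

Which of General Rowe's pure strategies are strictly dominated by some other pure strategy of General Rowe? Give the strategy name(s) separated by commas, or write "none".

B, C

Nothing dominates A: B at P1 (0>-2); C at P1 (0>-3); D at P2 (7>5).
A strictly dominates B — P1: 0>-2, P2: 7>6, P3: 18>13.
C: dominated, since A does at least as well everywhere (P1: 0>-3, P2: 7>4, P3: 18>12).
D is not dominated — it holds its own against A at P1 (13>0); B at P1 (13>-2); C at P1 (13>-3).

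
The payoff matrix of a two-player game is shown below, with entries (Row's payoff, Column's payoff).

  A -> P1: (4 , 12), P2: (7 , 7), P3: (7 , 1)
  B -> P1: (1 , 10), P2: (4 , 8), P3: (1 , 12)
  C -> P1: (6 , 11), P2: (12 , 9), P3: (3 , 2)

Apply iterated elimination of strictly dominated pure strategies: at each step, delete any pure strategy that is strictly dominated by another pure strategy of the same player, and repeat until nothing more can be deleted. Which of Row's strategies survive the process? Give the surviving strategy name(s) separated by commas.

Row B is eliminated: A beats it against every remaining column (P1: 4>1, P2: 7>4, P3: 7>1).
Column's strategy P2 is strictly dominated by P1 (A: 12>7, C: 11>9) and is removed.
Column's strategy P3 is strictly dominated by P1 (A: 12>1, C: 11>2) and is removed.
For Row, C strictly dominates A on the remaining columns (P1: 6>4); eliminate A.
Among the remaining strategies, none is strictly dominated by another pure strategy of the same player, so the elimination stops.
Surviving strategies — Row: {C}; Column: {P1}.

C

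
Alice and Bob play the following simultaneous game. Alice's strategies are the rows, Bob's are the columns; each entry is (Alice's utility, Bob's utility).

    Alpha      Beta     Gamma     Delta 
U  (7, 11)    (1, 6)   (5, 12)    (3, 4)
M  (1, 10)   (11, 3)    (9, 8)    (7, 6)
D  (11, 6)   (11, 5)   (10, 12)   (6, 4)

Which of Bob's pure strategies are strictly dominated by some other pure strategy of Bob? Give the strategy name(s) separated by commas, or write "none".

Alpha is not dominated — it holds its own against Beta at U (11>6); Gamma at M (10>8); Delta at U (11>4).
Beta is strictly dominated by Alpha (U: 11>6, M: 10>3, D: 6>5).
Gamma: no other strategy beats it everywhere (Alpha at U (12>11); Beta at U (12>6); Delta at U (12>4)).
Alpha strictly dominates Delta — U: 11>4, M: 10>6, D: 6>4.

Beta, Delta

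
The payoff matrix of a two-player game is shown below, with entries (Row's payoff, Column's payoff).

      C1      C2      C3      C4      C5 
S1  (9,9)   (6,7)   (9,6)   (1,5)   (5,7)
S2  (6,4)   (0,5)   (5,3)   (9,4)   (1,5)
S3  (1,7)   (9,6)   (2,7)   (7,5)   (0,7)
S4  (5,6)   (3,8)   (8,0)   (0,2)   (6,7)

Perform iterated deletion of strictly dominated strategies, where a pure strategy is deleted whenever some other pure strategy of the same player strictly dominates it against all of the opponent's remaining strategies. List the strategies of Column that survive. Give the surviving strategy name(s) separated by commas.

C1, C2, C3, C5

Column C4 is eliminated: C2 beats it against every remaining row (S1: 7>5, S2: 5>4, S3: 6>5, S4: 8>2).
Row S2 is eliminated: S1 beats it against every remaining column (C1: 9>6, C2: 6>0, C3: 9>5, C5: 5>1).
Among the remaining strategies, none is strictly dominated by another pure strategy of the same player, so the elimination stops.
Surviving strategies — Row: {S1, S3, S4}; Column: {C1, C2, C3, C5}.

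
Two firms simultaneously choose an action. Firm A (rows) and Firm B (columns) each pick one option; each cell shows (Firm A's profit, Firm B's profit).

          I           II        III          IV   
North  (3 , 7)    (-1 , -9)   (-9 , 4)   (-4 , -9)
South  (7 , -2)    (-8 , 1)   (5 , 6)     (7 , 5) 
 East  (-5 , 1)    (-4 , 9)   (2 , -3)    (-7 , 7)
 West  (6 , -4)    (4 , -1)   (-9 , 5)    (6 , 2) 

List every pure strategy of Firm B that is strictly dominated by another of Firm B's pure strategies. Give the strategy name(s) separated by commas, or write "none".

none

I is not dominated — it holds its own against II at North (7>-9); III at North (7>4); IV at North (7>-9).
Nothing dominates II: I at South (1>-2); III at East (9>-3); IV at North (-9=-9).
Nothing dominates III: I at South (6>-2); II at North (4>-9); IV at North (4>-9).
Nothing dominates IV: I at South (5>-2); II at North (-9=-9); III at East (7>-3).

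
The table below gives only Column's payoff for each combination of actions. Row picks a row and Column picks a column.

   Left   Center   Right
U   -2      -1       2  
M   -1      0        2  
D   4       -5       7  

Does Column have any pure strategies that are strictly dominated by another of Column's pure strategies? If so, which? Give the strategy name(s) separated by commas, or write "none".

Left: dominated, since Right does at least as well everywhere (U: 2>-2, M: 2>-1, D: 7>4).
Center: dominated, since Right does at least as well everywhere (U: 2>-1, M: 2>0, D: 7>-5).
Nothing dominates Right: Left at U (2>-2); Center at U (2>-1).

Left, Center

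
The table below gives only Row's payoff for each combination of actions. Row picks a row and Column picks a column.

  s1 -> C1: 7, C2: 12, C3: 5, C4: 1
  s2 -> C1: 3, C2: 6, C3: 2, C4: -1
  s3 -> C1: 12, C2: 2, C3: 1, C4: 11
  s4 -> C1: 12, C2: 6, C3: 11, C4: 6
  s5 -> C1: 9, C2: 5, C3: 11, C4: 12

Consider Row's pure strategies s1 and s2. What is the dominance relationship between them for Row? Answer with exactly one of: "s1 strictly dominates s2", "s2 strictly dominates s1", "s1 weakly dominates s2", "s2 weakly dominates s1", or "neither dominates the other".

s1's payoffs vs s2's, by Column's action — C1: 7>3, C2: 12>6, C3: 5>2, C4: 1>-1.
s1 gives a strictly higher payoff against every action of Column, so s1 strictly dominates s2.

s1 strictly dominates s2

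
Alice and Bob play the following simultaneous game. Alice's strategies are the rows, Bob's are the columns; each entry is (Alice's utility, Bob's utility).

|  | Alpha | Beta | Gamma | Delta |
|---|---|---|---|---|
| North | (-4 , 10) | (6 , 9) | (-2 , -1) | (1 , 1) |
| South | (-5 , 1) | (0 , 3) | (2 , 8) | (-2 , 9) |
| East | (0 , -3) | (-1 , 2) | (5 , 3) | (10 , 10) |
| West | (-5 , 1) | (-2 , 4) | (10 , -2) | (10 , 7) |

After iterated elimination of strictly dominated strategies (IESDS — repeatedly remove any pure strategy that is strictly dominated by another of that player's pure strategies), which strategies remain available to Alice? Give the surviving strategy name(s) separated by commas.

Bob's strategy Gamma is strictly dominated by Delta (North: 1>-1, South: 9>8, East: 10>3, West: 7>-2) and is removed.
For Alice, North strictly dominates South on the remaining columns (Alpha: -4>-5, Beta: 6>0, Delta: 1>-2); eliminate South.
Among the remaining strategies, none is strictly dominated by another pure strategy of the same player, so the elimination stops.
Surviving strategies — Alice: {North, East, West}; Bob: {Alpha, Beta, Delta}.

North, East, West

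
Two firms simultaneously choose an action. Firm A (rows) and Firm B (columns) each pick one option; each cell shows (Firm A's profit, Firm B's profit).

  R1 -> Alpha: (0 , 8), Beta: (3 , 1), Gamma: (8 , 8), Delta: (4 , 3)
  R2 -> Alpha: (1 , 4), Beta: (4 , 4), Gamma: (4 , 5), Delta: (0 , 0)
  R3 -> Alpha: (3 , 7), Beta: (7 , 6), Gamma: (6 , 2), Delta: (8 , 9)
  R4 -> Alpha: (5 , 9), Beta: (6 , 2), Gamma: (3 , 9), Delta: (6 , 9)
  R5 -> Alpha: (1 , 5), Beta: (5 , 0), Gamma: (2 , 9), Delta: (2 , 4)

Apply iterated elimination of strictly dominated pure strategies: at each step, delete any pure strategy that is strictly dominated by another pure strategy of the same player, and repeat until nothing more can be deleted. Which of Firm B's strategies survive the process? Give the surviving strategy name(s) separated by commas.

Alpha, Gamma, Delta

For Firm A, R3 strictly dominates R2 on the remaining columns (Alpha: 3>1, Beta: 7>4, Gamma: 6>4, Delta: 8>0); eliminate R2.
Row R5 is eliminated: R3 beats it against every remaining column (Alpha: 3>1, Beta: 7>5, Gamma: 6>2, Delta: 8>2).
Firm B's strategy Beta is strictly dominated by Alpha (R1: 8>1, R3: 7>6, R4: 9>2) and is removed.
Among the remaining strategies, none is strictly dominated by another pure strategy of the same player, so the elimination stops.
Surviving strategies — Firm A: {R1, R3, R4}; Firm B: {Alpha, Gamma, Delta}.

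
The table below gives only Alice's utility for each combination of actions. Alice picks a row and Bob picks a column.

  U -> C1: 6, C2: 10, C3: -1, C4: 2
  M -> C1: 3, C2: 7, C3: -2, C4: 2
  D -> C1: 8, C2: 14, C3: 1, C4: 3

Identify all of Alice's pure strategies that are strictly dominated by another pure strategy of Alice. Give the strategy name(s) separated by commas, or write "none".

U is strictly dominated by D (C1: 8>6, C2: 14>10, C3: 1>-1, C4: 3>2).
M: dominated, since D does at least as well everywhere (C1: 8>3, C2: 14>7, C3: 1>-2, C4: 3>2).
D is not dominated — it holds its own against U at C1 (8>6); M at C1 (8>3).

U, M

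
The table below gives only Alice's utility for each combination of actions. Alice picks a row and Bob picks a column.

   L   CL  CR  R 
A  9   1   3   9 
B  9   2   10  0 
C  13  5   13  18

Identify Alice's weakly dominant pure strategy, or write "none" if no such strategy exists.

C vs A: L: 13>9, CL: 5>1, CR: 13>3, R: 18>9.
C vs B: L: 13>9, CL: 5>2, CR: 13>10, R: 18>0.
C is at least as good as every other strategy against every opponent action, so it is weakly dominant.

C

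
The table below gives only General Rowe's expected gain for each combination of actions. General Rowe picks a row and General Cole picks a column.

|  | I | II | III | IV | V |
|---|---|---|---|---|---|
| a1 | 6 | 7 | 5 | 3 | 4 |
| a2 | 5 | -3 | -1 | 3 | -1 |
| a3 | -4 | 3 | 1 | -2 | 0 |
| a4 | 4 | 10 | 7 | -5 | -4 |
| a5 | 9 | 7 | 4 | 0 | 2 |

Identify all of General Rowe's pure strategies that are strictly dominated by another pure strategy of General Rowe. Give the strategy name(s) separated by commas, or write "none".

a3

a1: no other strategy beats it everywhere (a2 at I (6>5); a3 at I (6>-4); a4 at I (6>4); a5 at II (7=7)).
a2: no other strategy beats it everywhere (a1 at IV (3=3); a3 at I (5>-4); a4 at I (5>4); a5 at IV (3>0)).
a3 is strictly dominated by a1 (I: 6>-4, II: 7>3, III: 5>1, IV: 3>-2, V: 4>0).
a4: no other strategy beats it everywhere (a1 at II (10>7); a2 at II (10>-3); a3 at I (4>-4); a5 at II (10>7)).
a5: no other strategy beats it everywhere (a1 at I (9>6); a2 at I (9>5); a3 at I (9>-4); a4 at I (9>4)).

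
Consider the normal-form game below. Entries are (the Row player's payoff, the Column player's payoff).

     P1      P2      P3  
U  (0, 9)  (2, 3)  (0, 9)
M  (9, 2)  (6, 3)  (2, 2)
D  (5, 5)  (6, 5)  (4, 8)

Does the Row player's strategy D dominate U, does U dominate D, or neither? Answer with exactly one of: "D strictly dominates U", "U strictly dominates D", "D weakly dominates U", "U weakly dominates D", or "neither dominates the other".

D strictly dominates U

D's payoffs vs U's, by the Column player's action — P1: 5>0, P2: 6>2, P3: 4>0.
Every comparison favours D, so D strictly dominates U.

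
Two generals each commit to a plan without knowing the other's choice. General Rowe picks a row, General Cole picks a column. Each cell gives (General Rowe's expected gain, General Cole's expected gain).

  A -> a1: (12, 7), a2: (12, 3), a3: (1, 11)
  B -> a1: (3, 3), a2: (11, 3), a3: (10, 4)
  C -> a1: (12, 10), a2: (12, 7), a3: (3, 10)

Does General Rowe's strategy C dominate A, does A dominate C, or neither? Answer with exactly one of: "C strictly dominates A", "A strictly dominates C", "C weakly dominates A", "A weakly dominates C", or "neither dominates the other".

C weakly dominates A

C's payoffs vs A's, by General Cole's action — a1: 12=12, a2: 12=12, a3: 3>1.
C is at least as good everywhere and strictly better somewhere (tied only at a1, a2), so C weakly but not strictly dominates A.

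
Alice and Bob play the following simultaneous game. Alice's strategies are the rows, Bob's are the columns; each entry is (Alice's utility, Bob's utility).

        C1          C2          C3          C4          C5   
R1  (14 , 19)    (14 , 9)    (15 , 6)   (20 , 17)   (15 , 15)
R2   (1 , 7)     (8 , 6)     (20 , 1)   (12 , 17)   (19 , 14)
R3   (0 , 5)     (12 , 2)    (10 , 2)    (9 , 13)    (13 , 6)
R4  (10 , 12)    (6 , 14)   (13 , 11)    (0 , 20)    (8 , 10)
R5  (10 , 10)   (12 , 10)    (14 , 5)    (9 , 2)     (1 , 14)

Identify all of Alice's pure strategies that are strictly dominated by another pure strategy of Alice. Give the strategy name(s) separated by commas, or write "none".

Nothing dominates R1: R2 at C1 (14>1); R3 at C1 (14>0); R4 at C1 (14>10); R5 at C1 (14>10).
R2 is not dominated — it holds its own against R1 at C3 (20>15); R3 at C1 (1>0); R4 at C2 (8>6); R5 at C3 (20>14).
R3 is strictly dominated by R1 (C1: 14>0, C2: 14>12, C3: 15>10, C4: 20>9, C5: 15>13).
R4 is strictly dominated by R1 (C1: 14>10, C2: 14>6, C3: 15>13, C4: 20>0, C5: 15>8).
R5 is strictly dominated by R1 (C1: 14>10, C2: 14>12, C3: 15>14, C4: 20>9, C5: 15>1).

R3, R4, R5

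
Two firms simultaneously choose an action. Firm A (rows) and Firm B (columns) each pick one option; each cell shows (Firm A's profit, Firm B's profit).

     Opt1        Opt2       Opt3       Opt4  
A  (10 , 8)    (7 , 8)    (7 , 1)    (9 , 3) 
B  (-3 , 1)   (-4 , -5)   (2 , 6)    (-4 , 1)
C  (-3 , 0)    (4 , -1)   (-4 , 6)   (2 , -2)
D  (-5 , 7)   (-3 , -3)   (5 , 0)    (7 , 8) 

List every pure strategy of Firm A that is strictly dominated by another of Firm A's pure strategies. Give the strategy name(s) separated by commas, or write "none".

B, C, D

A is not dominated — it holds its own against B at Opt1 (10>-3); C at Opt1 (10>-3); D at Opt1 (10>-5).
A strictly dominates B — Opt1: 10>-3, Opt2: 7>-4, Opt3: 7>2, Opt4: 9>-4.
A strictly dominates C — Opt1: 10>-3, Opt2: 7>4, Opt3: 7>-4, Opt4: 9>2.
D is strictly dominated by A (Opt1: 10>-5, Opt2: 7>-3, Opt3: 7>5, Opt4: 9>7).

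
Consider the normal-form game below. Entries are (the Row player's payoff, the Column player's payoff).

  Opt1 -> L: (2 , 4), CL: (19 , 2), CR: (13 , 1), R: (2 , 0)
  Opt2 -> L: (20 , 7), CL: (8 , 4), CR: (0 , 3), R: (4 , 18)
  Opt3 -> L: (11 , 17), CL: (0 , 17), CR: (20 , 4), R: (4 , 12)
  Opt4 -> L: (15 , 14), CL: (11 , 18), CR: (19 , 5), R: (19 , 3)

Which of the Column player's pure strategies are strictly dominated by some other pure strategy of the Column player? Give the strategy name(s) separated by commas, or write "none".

CR

Nothing dominates L: CL at Opt1 (4>2); CR at Opt1 (4>1); R at Opt1 (4>0).
CL: no other strategy beats it everywhere (L at Opt3 (17=17); CR at Opt1 (2>1); R at Opt1 (2>0)).
CR is strictly dominated by L (Opt1: 4>1, Opt2: 7>3, Opt3: 17>4, Opt4: 14>5).
Nothing dominates R: L at Opt2 (18>7); CL at Opt2 (18>4); CR at Opt2 (18>3).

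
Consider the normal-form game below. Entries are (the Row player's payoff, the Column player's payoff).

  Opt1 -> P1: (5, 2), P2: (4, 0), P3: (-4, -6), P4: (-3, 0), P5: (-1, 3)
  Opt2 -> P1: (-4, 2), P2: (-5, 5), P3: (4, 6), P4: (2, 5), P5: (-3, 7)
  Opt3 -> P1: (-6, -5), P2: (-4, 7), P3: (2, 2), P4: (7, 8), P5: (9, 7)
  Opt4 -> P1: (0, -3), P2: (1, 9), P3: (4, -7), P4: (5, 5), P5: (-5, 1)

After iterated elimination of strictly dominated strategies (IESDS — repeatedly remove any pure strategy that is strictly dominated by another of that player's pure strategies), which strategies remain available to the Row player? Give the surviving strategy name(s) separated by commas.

Opt1, Opt3, Opt4

For the Column player, P5 strictly dominates P1 on the remaining rows (Opt1: 3>2, Opt2: 7>2, Opt3: 7>-5, Opt4: 1>-3); eliminate P1.
For the Column player, P5 strictly dominates P3 on the remaining rows (Opt1: 3>-6, Opt2: 7>6, Opt3: 7>2, Opt4: 1>-7); eliminate P3.
Row Opt2 is eliminated: Opt3 beats it against every remaining column (P2: -4>-5, P4: 7>2, P5: 9>-3).
Among the remaining strategies, none is strictly dominated by another pure strategy of the same player, so the elimination stops.
Surviving strategies — the Row player: {Opt1, Opt3, Opt4}; the Column player: {P2, P4, P5}.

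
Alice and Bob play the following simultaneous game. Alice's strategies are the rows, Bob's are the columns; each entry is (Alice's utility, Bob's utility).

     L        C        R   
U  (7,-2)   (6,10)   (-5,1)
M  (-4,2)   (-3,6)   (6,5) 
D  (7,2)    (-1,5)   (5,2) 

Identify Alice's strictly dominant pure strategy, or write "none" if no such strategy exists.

none

U fails to dominate M at R (-5<6).
M fails to dominate U at L (-4<7).
D fails to dominate U at L (7=7).
No single strategy dominates all the others.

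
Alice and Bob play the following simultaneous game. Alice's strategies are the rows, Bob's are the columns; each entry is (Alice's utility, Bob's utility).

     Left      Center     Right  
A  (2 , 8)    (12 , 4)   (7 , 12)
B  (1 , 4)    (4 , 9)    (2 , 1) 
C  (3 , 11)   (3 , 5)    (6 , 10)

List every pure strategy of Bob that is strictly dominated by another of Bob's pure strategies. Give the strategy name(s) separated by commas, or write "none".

none

Left: no other strategy beats it everywhere (Center at A (8>4); Right at B (4>1)).
Center: no other strategy beats it everywhere (Left at B (9>4); Right at B (9>1)).
Nothing dominates Right: Left at A (12>8); Center at A (12>4).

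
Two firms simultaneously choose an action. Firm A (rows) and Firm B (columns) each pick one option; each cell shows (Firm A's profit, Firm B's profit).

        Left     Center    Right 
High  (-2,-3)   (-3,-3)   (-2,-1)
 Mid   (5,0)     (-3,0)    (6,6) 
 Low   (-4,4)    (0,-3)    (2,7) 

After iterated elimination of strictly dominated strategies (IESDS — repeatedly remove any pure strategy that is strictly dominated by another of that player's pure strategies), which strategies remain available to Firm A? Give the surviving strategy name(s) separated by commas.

Mid

Firm B's strategy Left is strictly dominated by Right (High: -1>-3, Mid: 6>0, Low: 7>4) and is removed.
Firm A's strategy High is strictly dominated by Low (Center: 0>-3, Right: 2>-2) and is removed.
Column Center is eliminated: Right beats it against every remaining row (Mid: 6>0, Low: 7>-3).
Row Low is eliminated: Mid beats it against every remaining column (Right: 6>2).
Among the remaining strategies, none is strictly dominated by another pure strategy of the same player, so the elimination stops.
Surviving strategies — Firm A: {Mid}; Firm B: {Right}.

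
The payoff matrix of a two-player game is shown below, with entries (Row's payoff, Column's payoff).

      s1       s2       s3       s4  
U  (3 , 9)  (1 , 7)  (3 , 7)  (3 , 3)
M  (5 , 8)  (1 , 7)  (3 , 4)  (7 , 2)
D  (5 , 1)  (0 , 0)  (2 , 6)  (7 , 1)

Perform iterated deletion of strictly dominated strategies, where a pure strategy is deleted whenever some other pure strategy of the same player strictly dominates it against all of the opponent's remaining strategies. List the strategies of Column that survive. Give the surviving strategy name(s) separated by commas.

s1, s3

Column's strategy s2 is strictly dominated by s1 (U: 9>7, M: 8>7, D: 1>0) and is removed.
Column's strategy s4 is strictly dominated by s3 (U: 7>3, M: 4>2, D: 6>1) and is removed.
Among the remaining strategies, none is strictly dominated by another pure strategy of the same player, so the elimination stops.
Surviving strategies — Row: {U, M, D}; Column: {s1, s3}.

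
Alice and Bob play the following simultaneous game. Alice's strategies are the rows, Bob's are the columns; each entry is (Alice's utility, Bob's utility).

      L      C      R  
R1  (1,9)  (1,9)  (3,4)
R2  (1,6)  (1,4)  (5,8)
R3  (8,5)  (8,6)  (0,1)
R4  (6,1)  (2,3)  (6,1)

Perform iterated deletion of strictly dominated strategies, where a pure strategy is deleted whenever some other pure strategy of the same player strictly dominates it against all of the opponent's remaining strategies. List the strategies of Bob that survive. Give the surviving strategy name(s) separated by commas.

Row R1 is eliminated: R4 beats it against every remaining column (L: 6>1, C: 2>1, R: 6>3).
For Alice, R4 strictly dominates R2 on the remaining columns (L: 6>1, C: 2>1, R: 6>5); eliminate R2.
Bob's strategy L is strictly dominated by C (R3: 6>5, R4: 3>1) and is removed.
Column R is eliminated: C beats it against every remaining row (R3: 6>1, R4: 3>1).
Alice's strategy R4 is strictly dominated by R3 (C: 8>2) and is removed.
Among the remaining strategies, none is strictly dominated by another pure strategy of the same player, so the elimination stops.
Surviving strategies — Alice: {R3}; Bob: {C}.

C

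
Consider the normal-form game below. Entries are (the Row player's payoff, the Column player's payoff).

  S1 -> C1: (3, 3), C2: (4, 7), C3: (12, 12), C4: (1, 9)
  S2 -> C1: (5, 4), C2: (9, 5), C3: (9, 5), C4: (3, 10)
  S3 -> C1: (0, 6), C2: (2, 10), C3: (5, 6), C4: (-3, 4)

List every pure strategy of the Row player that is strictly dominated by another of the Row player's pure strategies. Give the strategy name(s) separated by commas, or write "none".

S3

S1: no other strategy beats it everywhere (S2 at C3 (12>9); S3 at C1 (3>0)).
S2 is not dominated — it holds its own against S1 at C1 (5>3); S3 at C1 (5>0).
S3: dominated, since S1 does at least as well everywhere (C1: 3>0, C2: 4>2, C3: 12>5, C4: 1>-3).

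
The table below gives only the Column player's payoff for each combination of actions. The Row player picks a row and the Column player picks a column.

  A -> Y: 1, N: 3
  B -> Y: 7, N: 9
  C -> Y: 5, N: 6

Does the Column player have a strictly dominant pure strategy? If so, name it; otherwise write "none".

N

N vs Y: A: 3>1, B: 9>7, C: 6>5.
N strictly beats every other strategy against every opponent action, so it is strictly dominant.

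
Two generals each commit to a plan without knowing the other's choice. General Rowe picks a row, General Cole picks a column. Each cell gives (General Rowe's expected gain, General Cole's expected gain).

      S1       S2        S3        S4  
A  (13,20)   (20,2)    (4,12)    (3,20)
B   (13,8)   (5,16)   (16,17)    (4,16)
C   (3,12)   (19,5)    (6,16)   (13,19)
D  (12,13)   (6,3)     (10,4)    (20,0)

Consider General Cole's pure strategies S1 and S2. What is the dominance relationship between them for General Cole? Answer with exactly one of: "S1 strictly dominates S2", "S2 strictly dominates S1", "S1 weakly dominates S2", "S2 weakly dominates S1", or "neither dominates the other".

Compare S1 to S2 across each opponent action: A: 20>2, B: 8<16, C: 12>5, D: 13>3.
S1 does better at A, C, D but worse at B; neither strategy dominates the other.

neither dominates the other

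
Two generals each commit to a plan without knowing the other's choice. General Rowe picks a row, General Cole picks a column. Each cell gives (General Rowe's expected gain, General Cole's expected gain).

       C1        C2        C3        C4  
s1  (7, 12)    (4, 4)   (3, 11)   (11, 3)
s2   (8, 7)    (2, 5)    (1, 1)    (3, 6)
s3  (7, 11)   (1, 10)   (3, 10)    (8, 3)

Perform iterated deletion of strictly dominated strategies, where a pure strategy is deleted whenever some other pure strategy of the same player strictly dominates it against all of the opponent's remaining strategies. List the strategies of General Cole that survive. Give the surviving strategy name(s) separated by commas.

C1

Column C2 is eliminated: C1 beats it against every remaining row (s1: 12>4, s2: 7>5, s3: 11>10).
For General Cole, C1 strictly dominates C3 on the remaining rows (s1: 12>11, s2: 7>1, s3: 11>10); eliminate C3.
Column C4 is eliminated: C1 beats it against every remaining row (s1: 12>3, s2: 7>6, s3: 11>3).
Row s1 is eliminated: s2 beats it against every remaining column (C1: 8>7).
Row s3 is eliminated: s2 beats it against every remaining column (C1: 8>7).
Among the remaining strategies, none is strictly dominated by another pure strategy of the same player, so the elimination stops.
Surviving strategies — General Rowe: {s2}; General Cole: {C1}.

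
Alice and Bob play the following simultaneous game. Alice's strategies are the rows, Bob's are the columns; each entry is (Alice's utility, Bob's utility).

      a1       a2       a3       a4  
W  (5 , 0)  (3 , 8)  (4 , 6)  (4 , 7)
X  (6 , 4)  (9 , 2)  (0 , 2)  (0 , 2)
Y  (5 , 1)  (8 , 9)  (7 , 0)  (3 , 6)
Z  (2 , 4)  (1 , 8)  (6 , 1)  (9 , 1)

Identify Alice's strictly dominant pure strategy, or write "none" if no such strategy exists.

W fails to dominate X at a1 (5<6).
X fails to dominate W at a3 (0<4).
Y fails to dominate W at a1 (5=5).
Z fails to dominate W at a1 (2<5).
No single strategy dominates all the others.

none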